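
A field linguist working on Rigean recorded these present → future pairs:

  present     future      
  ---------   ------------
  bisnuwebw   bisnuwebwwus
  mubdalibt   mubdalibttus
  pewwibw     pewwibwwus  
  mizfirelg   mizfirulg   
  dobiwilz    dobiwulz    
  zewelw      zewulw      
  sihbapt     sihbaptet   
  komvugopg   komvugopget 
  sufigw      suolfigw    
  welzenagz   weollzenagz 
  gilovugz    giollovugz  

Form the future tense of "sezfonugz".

bisnuwebw and zewelw both end in -w yet inflect differently (bisnuwebwwus, zewulw), so the final letter is not what conditions the rule; the second-to-last letter is.
"sezfonugz" has second-to-last letter 'g'. The stems whose second-to-last letter is 'g' (sufigw → suolfigw, welzenagz → weollzenagz, gilovugz → giollovugz) insert -ol- after the first vowel.
So sezfonugz → seolzfonugz.

seolzfonugz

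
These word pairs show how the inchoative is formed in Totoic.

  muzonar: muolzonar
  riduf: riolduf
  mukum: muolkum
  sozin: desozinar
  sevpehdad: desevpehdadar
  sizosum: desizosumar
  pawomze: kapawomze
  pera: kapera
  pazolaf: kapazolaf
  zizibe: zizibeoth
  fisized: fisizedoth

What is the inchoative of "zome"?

mukum and sizosum both end in -m yet inflect differently (muolkum, desizosumar), so the final letter is not what conditions the rule; the first letter is.
"zome" begins with z-. The one such stem in the data (zizibe → zizibeoth) adds -oth, so the same rule applies.
So zome → zomeoth.

zomeoth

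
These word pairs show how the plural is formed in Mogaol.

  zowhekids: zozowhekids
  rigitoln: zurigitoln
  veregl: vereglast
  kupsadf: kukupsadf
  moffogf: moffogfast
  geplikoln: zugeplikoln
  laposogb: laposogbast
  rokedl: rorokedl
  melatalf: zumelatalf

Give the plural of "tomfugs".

moffogf and melatalf both end in -f yet inflect differently (moffogfast, zumelatalf), so the final letter is not what conditions the rule; the second-to-last letter is.
"tomfugs" has second-to-last letter 'g'. The stems whose second-to-last letter is 'g' (moffogf → moffogfast, veregl → vereglast, laposogb → laposogbast) add -ast.
So tomfugs → tomfugsast.

tomfugsast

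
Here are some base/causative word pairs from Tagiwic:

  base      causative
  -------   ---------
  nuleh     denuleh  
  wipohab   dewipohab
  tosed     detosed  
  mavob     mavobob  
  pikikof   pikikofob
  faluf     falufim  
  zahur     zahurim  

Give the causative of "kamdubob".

wipohab and mavob both end in -b yet inflect differently (dewipohab, mavobob), so the final letter is not what conditions the rule; the last vowel is.
"kamdubob" has last vowel 'o'. The stems whose last vowel is 'o' (mavob → mavobob, pikikof → pikikofob) add -ob.
So kamdubob → kamdubobob.

kamdubobob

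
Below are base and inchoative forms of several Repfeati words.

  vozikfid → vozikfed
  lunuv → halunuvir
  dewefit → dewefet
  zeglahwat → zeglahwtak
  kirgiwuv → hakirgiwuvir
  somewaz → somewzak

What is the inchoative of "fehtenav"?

"fehtenav" has last vowel 'a'. The stems whose last vowel is 'a' (somewaz → somewzak, zeglahwat → zeglahwtak) delete the last vowel and add -ak.
So fehtenav → fehtenvak.

fehtenvak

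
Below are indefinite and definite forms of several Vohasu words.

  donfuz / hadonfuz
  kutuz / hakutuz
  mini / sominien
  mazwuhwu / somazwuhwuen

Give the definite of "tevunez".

hatevunez

mazwuhwu and kutuz both have last vowel 'u' yet inflect differently (somazwuhwuen, hakutuz), so the last vowel is not what conditions the rule; whether the stem ends in a vowel or a consonant is.
"tevunez" ends in a consonant. The stems ending in a consonant (kutuz → hakutuz, donfuz → hadonfuz) add the prefix ha-.
The other pattern: stems ending in a vowel add so- … -en around the stem.
So tevunez → hatevunez.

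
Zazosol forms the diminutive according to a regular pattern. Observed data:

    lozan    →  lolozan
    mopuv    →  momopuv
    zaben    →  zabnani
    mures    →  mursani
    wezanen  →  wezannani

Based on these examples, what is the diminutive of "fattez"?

wezanen and lozan both end in -n yet inflect differently (wezannani, lolozan), so the final letter is not what conditions the rule; the last vowel is.
"fattez" has last vowel 'e'. The stems whose last vowel is 'e' (mures → mursani, wezanen → wezannani, zaben → zabnani) delete the last vowel and add -ani.
So fattez → fattzani.

fattzani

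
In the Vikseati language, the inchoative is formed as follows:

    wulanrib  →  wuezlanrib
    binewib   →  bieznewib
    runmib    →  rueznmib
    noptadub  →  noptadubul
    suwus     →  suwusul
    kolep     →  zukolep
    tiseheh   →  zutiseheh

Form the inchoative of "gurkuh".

"gurkuh" has last vowel 'u'. The stems whose last vowel is 'u' (noptadub → noptadubul, suwus → suwusul) add -ul.
The other patterns: stems whose last vowel is 'i' insert -ez- after the first vowel; stems whose last vowel is 'e' add the prefix zu-.
So gurkuh → gurkuhul.

gurkuhul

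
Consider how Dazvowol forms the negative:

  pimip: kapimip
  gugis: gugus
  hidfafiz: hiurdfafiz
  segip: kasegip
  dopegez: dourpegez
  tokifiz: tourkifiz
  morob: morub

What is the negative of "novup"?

"novup" ends in -p. The stems ending in -p (pimip → kapimip, segip → kasegip) add the prefix ka-.
So novup → kanovup.

kanovup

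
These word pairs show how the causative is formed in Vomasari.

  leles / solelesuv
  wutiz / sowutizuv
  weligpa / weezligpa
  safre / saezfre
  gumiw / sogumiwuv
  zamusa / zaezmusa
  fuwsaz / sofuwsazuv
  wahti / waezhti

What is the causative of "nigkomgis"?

"nigkomgis" ends in a consonant. The stems ending in a consonant (fuwsaz → sofuwsazuv, leles → solelesuv, wutiz → sowutizuv) add so- … -uv around the stem.
The other pattern: stems ending in a vowel insert -ez- after the first vowel.
So nigkomgis → sonigkomgisuv.

sonigkomgisuv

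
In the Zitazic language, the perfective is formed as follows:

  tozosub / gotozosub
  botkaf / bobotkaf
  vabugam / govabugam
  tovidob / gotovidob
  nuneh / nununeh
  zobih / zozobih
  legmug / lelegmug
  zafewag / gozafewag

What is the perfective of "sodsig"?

sosodsig

legmug and zafewag both end in -g yet inflect differently (lelegmug, gozafewag), so the final letter is not what conditions the rule; the number of vowels is.
"sodsig" has 2 vowels. The stems with 2 vowels (nuneh → nununeh, legmug → lelegmug, botkaf → bobotkaf) repeat the first consonant+vowel as a prefix.
So sodsig → sosodsig.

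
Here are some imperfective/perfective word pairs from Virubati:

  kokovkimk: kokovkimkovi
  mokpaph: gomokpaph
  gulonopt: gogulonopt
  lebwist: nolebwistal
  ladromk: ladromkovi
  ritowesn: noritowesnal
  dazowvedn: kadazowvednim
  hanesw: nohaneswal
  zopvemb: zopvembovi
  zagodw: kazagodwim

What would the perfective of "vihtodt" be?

kavihtodtim

"vihtodt" has second-to-last letter 'd'. The stems whose second-to-last letter is 'd' (zagodw → kazagodwim, dazowvedn → kadazowvednim) add ka- … -im around the stem.
The other patterns: stems whose second-to-last letter is 'm' add -ovi; stems whose second-to-last letter is 's' add no- … -al around the stem; stems whose second-to-last letter is 'p' add the prefix go-.
So vihtodt → kavihtodtim.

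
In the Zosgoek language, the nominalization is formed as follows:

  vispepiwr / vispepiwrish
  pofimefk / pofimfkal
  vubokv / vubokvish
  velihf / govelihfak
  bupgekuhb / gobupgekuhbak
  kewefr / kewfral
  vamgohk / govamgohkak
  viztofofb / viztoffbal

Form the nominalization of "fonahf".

gofonahfak

"fonahf" has second-to-last letter 'h'. The stems whose second-to-last letter is 'h' (bupgekuhb → gobupgekuhbak, velihf → govelihfak, vamgohk → govamgohkak) add go- … -ak around the stem.
So fonahf → gofonahfak.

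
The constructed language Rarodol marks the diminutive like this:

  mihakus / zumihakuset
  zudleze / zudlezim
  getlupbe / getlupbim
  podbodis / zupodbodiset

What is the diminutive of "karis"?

zudleze and podbodis both have 3 vowels yet inflect differently (zudlezim, zupodbodiset), so the number of vowels is not what conditions the rule; the final letter is.
"karis" ends in -s. The stems ending in -s (podbodis → zupodbodiset, mihakus → zumihakuset) add zu- … -et around the stem.
So karis → zukariset.

zukariset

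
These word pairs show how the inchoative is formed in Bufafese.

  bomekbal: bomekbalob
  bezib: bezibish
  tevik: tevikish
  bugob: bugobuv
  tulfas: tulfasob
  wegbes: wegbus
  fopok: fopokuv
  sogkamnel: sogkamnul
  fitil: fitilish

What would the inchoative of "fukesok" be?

fitil and bomekbal both end in -l yet inflect differently (fitilish, bomekbalob), so the final letter is not what conditions the rule; the last vowel is.
"fukesok" has last vowel 'o'. The stems whose last vowel is 'o' (fopok → fopokuv, bugob → bugobuv) add -uv.
The other patterns: stems whose last vowel is 'i' add -ish; stems whose last vowel is 'a' add -ob; stems whose last vowel is 'e' change the last vowel to 'u'.
So fukesok → fukesokuv.

fukesokuv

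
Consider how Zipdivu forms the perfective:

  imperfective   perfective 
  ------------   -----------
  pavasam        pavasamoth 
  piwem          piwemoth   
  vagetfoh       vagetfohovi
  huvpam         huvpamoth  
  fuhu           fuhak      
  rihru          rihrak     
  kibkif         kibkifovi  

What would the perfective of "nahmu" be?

nahmak

"nahmu" ends in -u. The stems ending in -u (rihru → rihrak, fuhu → fuhak) drop the final letter and add -ak.
The other patterns: stems ending in -m add -oth; stems ending in -f or -h add -ovi.
So nahmu → nahmak.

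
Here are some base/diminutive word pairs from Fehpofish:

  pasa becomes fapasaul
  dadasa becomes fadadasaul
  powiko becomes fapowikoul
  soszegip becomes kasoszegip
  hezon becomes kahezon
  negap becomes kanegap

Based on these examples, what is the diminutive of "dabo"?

powiko and hezon both have last vowel 'o' yet inflect differently (fapowikoul, kahezon), so the last vowel is not what conditions the rule; whether the stem ends in a vowel or a consonant is.
"dabo" ends in a vowel. The stems ending in a vowel (pasa → fapasaul, dadasa → fadadasaul, powiko → fapowikoul) add fa- … -ul around the stem.
The other pattern: stems ending in a consonant add the prefix ka-.
So dabo → fadaboul.

fadaboul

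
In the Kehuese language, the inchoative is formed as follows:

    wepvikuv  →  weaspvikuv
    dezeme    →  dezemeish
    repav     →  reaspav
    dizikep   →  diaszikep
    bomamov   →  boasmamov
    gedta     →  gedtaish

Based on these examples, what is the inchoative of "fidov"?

gedta and repav both have last vowel 'a' yet inflect differently (gedtaish, reaspav), so the last vowel is not what conditions the rule; whether the stem ends in a vowel or a consonant is.
"fidov" ends in a consonant. The stems ending in a consonant (wepvikuv → weaspvikuv, repav → reaspav, bomamov → boasmamov) insert -as- after the first vowel.
The other pattern: stems ending in a vowel add -ish.
So fidov → fiasdov.

fiasdov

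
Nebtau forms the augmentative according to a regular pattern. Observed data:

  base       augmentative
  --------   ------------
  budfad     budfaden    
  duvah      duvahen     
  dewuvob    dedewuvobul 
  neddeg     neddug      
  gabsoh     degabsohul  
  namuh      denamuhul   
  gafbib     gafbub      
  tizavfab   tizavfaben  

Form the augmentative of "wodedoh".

dewodedohul

"wodedoh" has last vowel 'o'. The stems whose last vowel is 'o' (gabsoh → degabsohul, dewuvob → dedewuvobul) add de- … -ul around the stem.
So wodedoh → dewodedohul.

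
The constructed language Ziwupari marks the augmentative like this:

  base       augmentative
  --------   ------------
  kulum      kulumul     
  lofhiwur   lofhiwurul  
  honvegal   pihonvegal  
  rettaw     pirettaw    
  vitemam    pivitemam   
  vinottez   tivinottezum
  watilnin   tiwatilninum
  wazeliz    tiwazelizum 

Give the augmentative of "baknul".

"baknul" has last vowel 'u'. The stems whose last vowel is 'u' (kulum → kulumul, lofhiwur → lofhiwurul) add -ul.
The other patterns: stems whose last vowel is 'a' add the prefix pi-; stems whose last vowel is 'e' or 'i' add ti- … -um around the stem.
So baknul → baknulul.

baknulul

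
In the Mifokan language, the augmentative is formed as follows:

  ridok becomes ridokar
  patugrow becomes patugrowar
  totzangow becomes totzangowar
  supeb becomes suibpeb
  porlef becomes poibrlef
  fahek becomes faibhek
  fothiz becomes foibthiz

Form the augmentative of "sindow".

ridok and fahek both end in -k yet inflect differently (ridokar, faibhek), so the final letter is not what conditions the rule; the last vowel is.
"sindow" has last vowel 'o'. The stems whose last vowel is 'o' (ridok → ridokar, patugrow → patugrowar, totzangow → totzangowar) add -ar.
So sindow → sindowar.

sindowar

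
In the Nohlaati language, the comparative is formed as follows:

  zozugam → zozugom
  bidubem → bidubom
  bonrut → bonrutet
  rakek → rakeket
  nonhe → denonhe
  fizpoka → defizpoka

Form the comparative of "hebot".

bidubem and rakek both have last vowel 'e' yet inflect differently (bidubom, rakeket), so the last vowel is not what conditions the rule; the final letter is.
"hebot" ends in -t. The one such stem in the data (bonrut → bonrutet) adds -et, so the same rule applies.
So hebot → hebotet.

hebotet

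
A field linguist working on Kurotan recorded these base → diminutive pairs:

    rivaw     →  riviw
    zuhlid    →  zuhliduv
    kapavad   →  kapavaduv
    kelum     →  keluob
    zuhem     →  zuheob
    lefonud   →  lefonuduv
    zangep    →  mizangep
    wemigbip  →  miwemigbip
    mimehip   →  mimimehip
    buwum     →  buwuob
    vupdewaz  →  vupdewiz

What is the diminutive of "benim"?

"benim" ends in -m. The stems ending in -m (kelum → keluob, zuhem → zuheob, buwum → buwuob) drop the final letter and add -ob.
So benim → beniob.

beniob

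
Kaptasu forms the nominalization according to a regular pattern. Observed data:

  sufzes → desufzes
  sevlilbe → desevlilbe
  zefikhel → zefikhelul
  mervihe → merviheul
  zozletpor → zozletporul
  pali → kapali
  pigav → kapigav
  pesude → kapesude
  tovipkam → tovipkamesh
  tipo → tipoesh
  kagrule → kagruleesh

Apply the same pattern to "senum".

desenum

sevlilbe and mervihe both end in -e yet inflect differently (desevlilbe, merviheul), so the final letter is not what conditions the rule; the first letter is.
"senum" begins with s-. The stems beginning with s- (sufzes → desufzes, sevlilbe → desevlilbe) add the prefix de-.
So senum → desenum.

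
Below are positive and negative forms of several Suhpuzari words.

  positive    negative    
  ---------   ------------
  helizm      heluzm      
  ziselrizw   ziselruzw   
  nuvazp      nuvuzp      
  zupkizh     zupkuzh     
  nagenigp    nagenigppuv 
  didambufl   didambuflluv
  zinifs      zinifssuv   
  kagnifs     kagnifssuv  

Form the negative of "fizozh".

nuvazp and nagenigp both end in -p yet inflect differently (nuvuzp, nagenigppuv), so the final letter is not what conditions the rule; the second-to-last letter is.
"fizozh" has second-to-last letter 'z'. The stems whose second-to-last letter is 'z' (helizm → heluzm, ziselrizw → ziselruzw, nuvazp → nuvuzp) change the last vowel to 'u'.
So fizozh → fizuzh.

fizuzh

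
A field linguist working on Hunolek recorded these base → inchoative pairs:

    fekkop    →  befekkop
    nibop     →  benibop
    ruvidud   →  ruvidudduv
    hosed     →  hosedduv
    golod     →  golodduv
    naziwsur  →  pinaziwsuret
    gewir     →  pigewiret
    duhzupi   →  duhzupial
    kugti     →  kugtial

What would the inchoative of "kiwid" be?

"kiwid" ends in -d. The stems ending in -d (ruvidud → ruvidudduv, hosed → hosedduv, golod → golodduv) double the final consonant and add -uv.
The other patterns: stems ending in -p add the prefix be-; stems ending in -r add pi- … -et around the stem; stems ending in -i add -al.
So kiwid → kiwidduv.

kiwidduv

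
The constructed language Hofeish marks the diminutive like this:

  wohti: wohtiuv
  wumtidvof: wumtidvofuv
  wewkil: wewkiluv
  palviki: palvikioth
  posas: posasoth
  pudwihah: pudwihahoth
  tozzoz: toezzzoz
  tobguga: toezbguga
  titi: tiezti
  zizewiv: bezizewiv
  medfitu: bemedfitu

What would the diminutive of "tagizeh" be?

wohti and palviki both end in -i yet inflect differently (wohtiuv, palvikioth), so the final letter is not what conditions the rule; the first letter is.
"tagizeh" begins with t-. The stems beginning with t- (tozzoz → toezzzoz, tobguga → toezbguga, titi → tiezti) insert -ez- after the first vowel.
The other patterns: stems beginning with w- add -uv; stems beginning with p- add -oth; stems beginning with m- or z- add the prefix be-.
So tagizeh → taezgizeh.

taezgizeh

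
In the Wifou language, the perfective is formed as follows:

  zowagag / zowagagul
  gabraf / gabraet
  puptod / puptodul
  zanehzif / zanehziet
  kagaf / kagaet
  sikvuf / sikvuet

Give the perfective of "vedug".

vedugul

gabraf and zowagag both have last vowel 'a' yet inflect differently (gabraet, zowagagul), so the last vowel is not what conditions the rule; the final letter is.
"vedug" ends in -g. The one such stem in the data (zowagag → zowagagul) adds -ul, so the same rule applies.
The other pattern: stems ending in -f drop the final letter and add -et.
So vedug → vedugul.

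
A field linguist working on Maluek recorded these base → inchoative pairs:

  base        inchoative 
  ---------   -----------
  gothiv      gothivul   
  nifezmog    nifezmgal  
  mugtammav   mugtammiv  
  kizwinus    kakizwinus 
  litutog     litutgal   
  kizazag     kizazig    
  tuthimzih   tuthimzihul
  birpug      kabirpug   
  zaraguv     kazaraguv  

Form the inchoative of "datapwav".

birpug and kizazag both end in -g yet inflect differently (kabirpug, kizazig), so the final letter is not what conditions the rule; the last vowel is.
"datapwav" has last vowel 'a'. The stems whose last vowel is 'a' (kizazag → kizazig, mugtammav → mugtammiv) change the last vowel to 'i'.
So datapwav → datapwiv.

datapwiv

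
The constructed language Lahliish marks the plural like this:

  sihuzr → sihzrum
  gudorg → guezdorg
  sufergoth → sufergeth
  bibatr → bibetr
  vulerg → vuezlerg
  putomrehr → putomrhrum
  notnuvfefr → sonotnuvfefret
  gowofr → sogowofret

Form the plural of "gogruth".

gogreth

notnuvfefr and bibatr both end in -r yet inflect differently (sonotnuvfefret, bibetr), so the final letter is not what conditions the rule; the second-to-last letter is.
"gogruth" has second-to-last letter 't'. The stems whose second-to-last letter is 't' (sufergoth → sufergeth, bibatr → bibetr) change the last vowel to 'e'.
The other patterns: stems whose second-to-last letter is 'f' add so- … -et around the stem; stems whose second-to-last letter is 'r' insert -ez- after the first vowel; stems whose second-to-last letter is 'h' or 'z' delete the last vowel and add -um.
So gogruth → gogreth.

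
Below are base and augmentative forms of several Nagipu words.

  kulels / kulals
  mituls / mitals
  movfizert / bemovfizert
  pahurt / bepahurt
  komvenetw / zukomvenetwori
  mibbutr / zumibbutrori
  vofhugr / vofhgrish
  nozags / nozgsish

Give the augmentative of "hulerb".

behulerb

mibbutr and vofhugr both end in -r yet inflect differently (zumibbutrori, vofhgrish), so the final letter is not what conditions the rule; the second-to-last letter is.
"hulerb" has second-to-last letter 'r'. The stems whose second-to-last letter is 'r' (movfizert → bemovfizert, pahurt → bepahurt) add the prefix be-.
The other patterns: stems whose second-to-last letter is 'l' change the last vowel to 'a'; stems whose second-to-last letter is 't' add zu- … -ori around the stem; stems whose second-to-last letter is 'g' delete the last vowel and add -ish.
So hulerb → behulerb.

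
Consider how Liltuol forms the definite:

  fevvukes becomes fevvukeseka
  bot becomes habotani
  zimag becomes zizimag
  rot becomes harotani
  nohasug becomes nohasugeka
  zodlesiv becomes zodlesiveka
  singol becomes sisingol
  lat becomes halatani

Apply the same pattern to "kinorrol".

zimag and nohasug both end in -g yet inflect differently (zizimag, nohasugeka), so the final letter is not what conditions the rule; the number of vowels is.
"kinorrol" has 3 vowels. The stems with 3 vowels (fevvukes → fevvukeseka, nohasug → nohasugeka, zodlesiv → zodlesiveka) add -eka.
The other patterns: stems with 1 vowel add ha- … -ani around the stem; stems with 2 vowels repeat the first consonant+vowel as a prefix.
So kinorrol → kinorroleka.

kinorroleka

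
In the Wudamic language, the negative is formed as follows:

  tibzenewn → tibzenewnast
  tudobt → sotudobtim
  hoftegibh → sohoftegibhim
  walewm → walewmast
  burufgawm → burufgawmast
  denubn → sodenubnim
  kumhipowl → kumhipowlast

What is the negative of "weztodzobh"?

soweztodzobhim

"weztodzobh" has second-to-last letter 'b'. The stems whose second-to-last letter is 'b' (tudobt → sotudobtim, hoftegibh → sohoftegibhim, denubn → sodenubnim) add so- … -im around the stem.
So weztodzobh → soweztodzobhim.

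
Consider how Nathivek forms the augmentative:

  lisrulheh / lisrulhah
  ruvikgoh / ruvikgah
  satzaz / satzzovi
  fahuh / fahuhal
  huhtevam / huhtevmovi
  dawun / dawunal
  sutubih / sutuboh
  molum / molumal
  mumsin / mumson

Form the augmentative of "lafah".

lafhovi

sutubih and fahuh both end in -h yet inflect differently (sutuboh, fahuhal), so the final letter is not what conditions the rule; the last vowel is.
"lafah" has last vowel 'a'. The stems whose last vowel is 'a' (satzaz → satzzovi, huhtevam → huhtevmovi) delete the last vowel and add -ovi.
So lafah → lafhovi.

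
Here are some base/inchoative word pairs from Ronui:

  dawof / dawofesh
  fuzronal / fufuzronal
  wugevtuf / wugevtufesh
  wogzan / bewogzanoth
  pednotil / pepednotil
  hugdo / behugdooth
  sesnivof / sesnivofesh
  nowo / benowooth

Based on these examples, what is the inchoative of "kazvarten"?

"kazvarten" ends in -n. The one such stem in the data (wogzan → bewogzanoth) adds be- … -oth around the stem, so the same rule applies.
The other patterns: stems ending in -l repeat the first consonant+vowel as a prefix; stems ending in -f add -esh.
So kazvarten → bekazvartenoth.

bekazvartenoth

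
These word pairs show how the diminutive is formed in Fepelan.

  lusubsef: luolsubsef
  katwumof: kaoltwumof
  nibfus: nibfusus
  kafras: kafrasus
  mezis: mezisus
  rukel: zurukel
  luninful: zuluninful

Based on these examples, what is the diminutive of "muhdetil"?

zumuhdetil

lusubsef and rukel both have last vowel 'e' yet inflect differently (luolsubsef, zurukel), so the last vowel is not what conditions the rule; the final letter is.
"muhdetil" ends in -l. The stems ending in -l (rukel → zurukel, luninful → zuluninful) add the prefix zu-.
The other patterns: stems ending in -f insert -ol- after the first vowel; stems ending in -s add -us.
So muhdetil → zumuhdetil.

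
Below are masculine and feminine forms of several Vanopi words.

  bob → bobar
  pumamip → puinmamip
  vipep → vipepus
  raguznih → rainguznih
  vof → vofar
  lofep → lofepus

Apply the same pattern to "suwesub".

vipep and pumamip both end in -p yet inflect differently (vipepus, puinmamip), so the final letter is not what conditions the rule; the number of vowels is.
"suwesub" has 3 vowels. The stems with 3 vowels (raguznih → rainguznih, pumamip → puinmamip) insert -in- after the first vowel.
So suwesub → suinwesub.

suinwesub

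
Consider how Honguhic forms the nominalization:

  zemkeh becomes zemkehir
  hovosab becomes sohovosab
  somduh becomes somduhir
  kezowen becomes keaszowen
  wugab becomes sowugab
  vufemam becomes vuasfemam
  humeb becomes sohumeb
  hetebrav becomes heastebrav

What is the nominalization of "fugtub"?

sofugtub

humeb and zemkeh both have last vowel 'e' yet inflect differently (sohumeb, zemkehir), so the last vowel is not what conditions the rule; the final letter is.
"fugtub" ends in -b. The stems ending in -b (humeb → sohumeb, wugab → sowugab, hovosab → sohovosab) add the prefix so-.
So fugtub → sofugtub.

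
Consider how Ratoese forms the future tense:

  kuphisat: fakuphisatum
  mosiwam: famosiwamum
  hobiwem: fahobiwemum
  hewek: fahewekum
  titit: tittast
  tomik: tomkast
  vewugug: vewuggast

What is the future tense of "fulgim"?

kuphisat and titit both end in -t yet inflect differently (fakuphisatum, tittast), so the final letter is not what conditions the rule; the last vowel is.
"fulgim" has last vowel 'i'. The stems whose last vowel is 'i' (titit → tittast, tomik → tomkast) delete the last vowel and add -ast.
The other pattern: stems whose last vowel is 'a' or 'e' add fa- … -um around the stem.
So fulgim → fulgmast.

fulgmast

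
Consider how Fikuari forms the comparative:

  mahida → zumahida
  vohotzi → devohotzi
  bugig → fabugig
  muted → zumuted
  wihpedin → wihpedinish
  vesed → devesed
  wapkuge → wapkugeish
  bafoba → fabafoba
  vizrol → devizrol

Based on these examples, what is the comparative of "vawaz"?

vesed and muted both end in -d yet inflect differently (devesed, zumuted), so the final letter is not what conditions the rule; the first letter is.
"vawaz" begins with v-. The stems beginning with v- (vohotzi → devohotzi, vizrol → devizrol, vesed → devesed) add the prefix de-.
So vawaz → devawaz.

devawaz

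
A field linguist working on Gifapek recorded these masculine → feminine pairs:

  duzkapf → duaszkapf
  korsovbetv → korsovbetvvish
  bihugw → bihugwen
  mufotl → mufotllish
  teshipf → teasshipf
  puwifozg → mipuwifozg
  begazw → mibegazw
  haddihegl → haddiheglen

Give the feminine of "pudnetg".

"pudnetg" has second-to-last letter 't'. The stems whose second-to-last letter is 't' (korsovbetv → korsovbetvvish, mufotl → mufotllish) double the final consonant and add -ish.
The other patterns: stems whose second-to-last letter is 'z' add the prefix mi-; stems whose second-to-last letter is 'g' add -en; stems whose second-to-last letter is 'p' insert -as- after the first vowel.
So pudnetg → pudnetggish.

pudnetggish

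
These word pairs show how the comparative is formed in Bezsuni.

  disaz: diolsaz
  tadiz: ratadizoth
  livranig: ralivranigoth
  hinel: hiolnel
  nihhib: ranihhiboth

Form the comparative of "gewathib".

ragewathiboth

tadiz and disaz both end in -z yet inflect differently (ratadizoth, diolsaz), so the final letter is not what conditions the rule; the last vowel is.
"gewathib" has last vowel 'i'. The stems whose last vowel is 'i' (nihhib → ranihhiboth, livranig → ralivranigoth, tadiz → ratadizoth) add ra- … -oth around the stem.
So gewathib → ragewathiboth.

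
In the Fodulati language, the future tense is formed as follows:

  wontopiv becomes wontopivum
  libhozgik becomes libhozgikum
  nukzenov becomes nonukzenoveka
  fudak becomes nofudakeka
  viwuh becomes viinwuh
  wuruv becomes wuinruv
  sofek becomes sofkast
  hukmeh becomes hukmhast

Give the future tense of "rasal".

wontopiv and nukzenov both end in -v yet inflect differently (wontopivum, nonukzenoveka), so the final letter is not what conditions the rule; the last vowel is.
"rasal" has last vowel 'a'. The one such stem in the data (fudak → nofudakeka) adds no- … -eka around the stem, so the same rule applies.
The other patterns: stems whose last vowel is 'i' add -um; stems whose last vowel is 'u' insert -in- after the first vowel; stems whose last vowel is 'e' delete the last vowel and add -ast.
So rasal → norasaleka.

norasaleka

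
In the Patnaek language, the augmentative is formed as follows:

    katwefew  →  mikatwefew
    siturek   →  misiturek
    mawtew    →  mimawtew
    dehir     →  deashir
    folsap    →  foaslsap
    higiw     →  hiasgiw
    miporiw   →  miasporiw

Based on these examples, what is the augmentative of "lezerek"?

"lezerek" has last vowel 'e'. The stems whose last vowel is 'e' (katwefew → mikatwefew, siturek → misiturek, mawtew → mimawtew) add the prefix mi-.
So lezerek → milezerek.

milezerek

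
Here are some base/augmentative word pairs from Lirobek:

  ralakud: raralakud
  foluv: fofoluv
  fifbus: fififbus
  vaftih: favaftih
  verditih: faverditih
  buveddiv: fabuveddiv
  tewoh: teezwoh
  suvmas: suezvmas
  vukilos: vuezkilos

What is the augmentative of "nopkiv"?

fanopkiv

"nopkiv" has last vowel 'i'. The stems whose last vowel is 'i' (vaftih → favaftih, verditih → faverditih, buveddiv → fabuveddiv) add the prefix fa-.
The other patterns: stems whose last vowel is 'u' repeat the first consonant+vowel as a prefix; stems whose last vowel is 'a' or 'o' insert -ez- after the first vowel.
So nopkiv → fanopkiv.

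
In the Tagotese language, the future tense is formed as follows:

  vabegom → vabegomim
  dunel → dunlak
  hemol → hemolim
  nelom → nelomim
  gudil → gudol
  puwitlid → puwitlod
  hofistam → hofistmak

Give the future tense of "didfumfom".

didfumfomim

hemol and gudil both end in -l yet inflect differently (hemolim, gudol), so the final letter is not what conditions the rule; the last vowel is.
"didfumfom" has last vowel 'o'. The stems whose last vowel is 'o' (vabegom → vabegomim, hemol → hemolim, nelom → nelomim) add -im.
So didfumfom → didfumfomim.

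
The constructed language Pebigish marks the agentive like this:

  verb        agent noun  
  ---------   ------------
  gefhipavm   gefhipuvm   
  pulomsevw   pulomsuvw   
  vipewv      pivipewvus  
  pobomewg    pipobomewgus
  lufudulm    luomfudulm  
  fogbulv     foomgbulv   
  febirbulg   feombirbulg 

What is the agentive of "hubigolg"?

gefhipavm and lufudulm both end in -m yet inflect differently (gefhipuvm, luomfudulm), so the final letter is not what conditions the rule; the second-to-last letter is.
"hubigolg" has second-to-last letter 'l'. The stems whose second-to-last letter is 'l' (lufudulm → luomfudulm, fogbulv → foomgbulv, febirbulg → feombirbulg) insert -om- after the first vowel.
The other patterns: stems whose second-to-last letter is 'v' change the last vowel to 'u'; stems whose second-to-last letter is 'w' add pi- … -us around the stem.
So hubigolg → huombigolg.

huombigolg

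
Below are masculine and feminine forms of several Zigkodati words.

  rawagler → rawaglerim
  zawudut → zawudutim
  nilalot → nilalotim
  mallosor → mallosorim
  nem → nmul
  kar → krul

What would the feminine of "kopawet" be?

rawagler and kar both end in -r yet inflect differently (rawaglerim, krul), so the final letter is not what conditions the rule; the number of vowels is.
"kopawet" has 3 vowels. The stems with 3 vowels (rawagler → rawaglerim, zawudut → zawudutim, nilalot → nilalotim) add -im.
So kopawet → kopawetim.

kopawetim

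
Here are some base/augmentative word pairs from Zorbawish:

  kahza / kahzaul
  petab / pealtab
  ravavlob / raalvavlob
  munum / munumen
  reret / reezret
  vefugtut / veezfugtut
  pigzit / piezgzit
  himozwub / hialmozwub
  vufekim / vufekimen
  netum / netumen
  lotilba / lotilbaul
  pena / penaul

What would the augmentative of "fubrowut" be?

fuezbrowut

munum and himozwub both have last vowel 'u' yet inflect differently (munumen, hialmozwub), so the last vowel is not what conditions the rule; the final letter is.
"fubrowut" ends in -t. The stems ending in -t (pigzit → piezgzit, reret → reezret, vefugtut → veezfugtut) insert -ez- after the first vowel.
So fubrowut → fuezbrowut.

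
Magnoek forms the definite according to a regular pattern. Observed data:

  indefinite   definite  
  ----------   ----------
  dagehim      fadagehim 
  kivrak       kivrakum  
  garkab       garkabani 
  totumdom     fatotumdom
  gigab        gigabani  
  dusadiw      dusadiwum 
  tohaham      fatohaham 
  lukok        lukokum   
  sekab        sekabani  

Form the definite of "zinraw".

zinrawum

"zinraw" ends in -w. The one such stem in the data (dusadiw → dusadiwum) adds -um, so the same rule applies.
The other patterns: stems ending in -b add -ani; stems ending in -m add the prefix fa-.
So zinraw → zinrawum.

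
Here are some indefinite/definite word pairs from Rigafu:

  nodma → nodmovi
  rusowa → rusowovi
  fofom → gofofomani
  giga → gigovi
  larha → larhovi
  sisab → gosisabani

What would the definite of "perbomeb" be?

goperbomebani

"perbomeb" ends in -b. The one such stem in the data (sisab → gosisabani) adds go- … -ani around the stem, so the same rule applies.
The other pattern: stems ending in -a drop the final letter and add -ovi.
So perbomeb → goperbomebani.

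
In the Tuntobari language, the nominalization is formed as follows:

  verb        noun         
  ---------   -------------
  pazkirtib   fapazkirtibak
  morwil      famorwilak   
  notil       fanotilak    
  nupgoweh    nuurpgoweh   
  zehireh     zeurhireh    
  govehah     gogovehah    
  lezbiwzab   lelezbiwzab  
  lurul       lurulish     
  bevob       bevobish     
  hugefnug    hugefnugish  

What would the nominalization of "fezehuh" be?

fezehuhish

nupgoweh and govehah both end in -h yet inflect differently (nuurpgoweh, gogovehah), so the final letter is not what conditions the rule; the last vowel is.
"fezehuh" has last vowel 'u'. The stems whose last vowel is 'u' (lurul → lurulish, hugefnug → hugefnugish) add -ish.
The other patterns: stems whose last vowel is 'i' add fa- … -ak around the stem; stems whose last vowel is 'e' insert -ur- after the first vowel; stems whose last vowel is 'a' repeat the first consonant+vowel as a prefix.
So fezehuh → fezehuhish.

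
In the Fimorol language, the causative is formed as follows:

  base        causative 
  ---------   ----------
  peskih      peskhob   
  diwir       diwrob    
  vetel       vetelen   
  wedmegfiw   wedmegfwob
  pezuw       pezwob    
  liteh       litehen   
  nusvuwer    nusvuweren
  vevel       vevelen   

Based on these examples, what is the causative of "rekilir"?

"rekilir" has last vowel 'i'. The stems whose last vowel is 'i' (peskih → peskhob, diwir → diwrob, wedmegfiw → wedmegfwob) delete the last vowel and add -ob.
So rekilir → rekilrob.

rekilrob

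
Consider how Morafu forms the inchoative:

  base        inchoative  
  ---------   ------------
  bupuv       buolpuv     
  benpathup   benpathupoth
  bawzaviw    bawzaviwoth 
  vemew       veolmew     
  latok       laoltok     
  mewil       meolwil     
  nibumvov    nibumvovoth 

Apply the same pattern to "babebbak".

babebbakoth

bawzaviw and vemew both end in -w yet inflect differently (bawzaviwoth, veolmew), so the final letter is not what conditions the rule; the number of vowels is.
"babebbak" has 3 vowels. The stems with 3 vowels (bawzaviw → bawzaviwoth, benpathup → benpathupoth, nibumvov → nibumvovoth) add -oth.
The other pattern: stems with 2 vowels insert -ol- after the first vowel.
So babebbak → babebbakoth.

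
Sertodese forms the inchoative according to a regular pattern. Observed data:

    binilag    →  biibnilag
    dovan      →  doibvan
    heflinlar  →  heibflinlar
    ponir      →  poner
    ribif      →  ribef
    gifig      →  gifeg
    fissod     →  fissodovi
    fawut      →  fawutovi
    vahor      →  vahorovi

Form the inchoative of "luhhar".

luibhhar

heflinlar and ponir both end in -r yet inflect differently (heibflinlar, poner), so the final letter is not what conditions the rule; the last vowel is.
"luhhar" has last vowel 'a'. The stems whose last vowel is 'a' (binilag → biibnilag, dovan → doibvan, heflinlar → heibflinlar) insert -ib- after the first vowel.
So luhhar → luibhhar.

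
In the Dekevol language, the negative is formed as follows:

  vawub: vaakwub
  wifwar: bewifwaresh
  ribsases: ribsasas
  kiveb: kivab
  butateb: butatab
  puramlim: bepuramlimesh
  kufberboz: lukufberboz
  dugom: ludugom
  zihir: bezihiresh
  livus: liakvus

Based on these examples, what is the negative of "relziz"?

berelzizesh

"relziz" has last vowel 'i'. The stems whose last vowel is 'i' (puramlim → bepuramlimesh, zihir → bezihiresh) add be- … -esh around the stem.
The other patterns: stems whose last vowel is 'o' add the prefix lu-; stems whose last vowel is 'u' insert -ak- after the first vowel; stems whose last vowel is 'e' change the last vowel to 'a'.
So relziz → berelzizesh.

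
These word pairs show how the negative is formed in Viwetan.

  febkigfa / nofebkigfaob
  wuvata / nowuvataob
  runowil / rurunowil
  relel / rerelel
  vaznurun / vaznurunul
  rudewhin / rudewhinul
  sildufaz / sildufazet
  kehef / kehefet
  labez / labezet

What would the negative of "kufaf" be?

runowil and rudewhin both have last vowel 'i' yet inflect differently (rurunowil, rudewhinul), so the last vowel is not what conditions the rule; the final letter is.
"kufaf" ends in -f. The one such stem in the data (kehef → kehefet) adds -et, so the same rule applies.
The other patterns: stems ending in -a add no- … -ob around the stem; stems ending in -l repeat the first consonant+vowel as a prefix; stems ending in -n add -ul.
So kufaf → kufafet.

kufafet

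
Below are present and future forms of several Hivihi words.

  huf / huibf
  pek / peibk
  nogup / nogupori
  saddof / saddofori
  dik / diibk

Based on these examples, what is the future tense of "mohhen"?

saddof and huf both end in -f yet inflect differently (saddofori, huibf), so the final letter is not what conditions the rule; the number of vowels is.
"mohhen" has 2 vowels. The stems with 2 vowels (nogup → nogupori, saddof → saddofori) add -ori.
The other pattern: stems with 1 vowel insert -ib- after the first vowel.
So mohhen → mohhenori.

mohhenori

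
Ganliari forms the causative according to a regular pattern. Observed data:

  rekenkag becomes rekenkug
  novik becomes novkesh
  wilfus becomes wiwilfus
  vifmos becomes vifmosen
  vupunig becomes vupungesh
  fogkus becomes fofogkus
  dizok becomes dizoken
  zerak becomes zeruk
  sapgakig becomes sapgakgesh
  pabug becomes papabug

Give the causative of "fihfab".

"fihfab" has last vowel 'a'. The stems whose last vowel is 'a' (zerak → zeruk, rekenkag → rekenkug) change the last vowel to 'u'.
The other patterns: stems whose last vowel is 'u' repeat the first consonant+vowel as a prefix; stems whose last vowel is 'o' add -en; stems whose last vowel is 'i' delete the last vowel and add -esh.
So fihfab → fihfub.

fihfub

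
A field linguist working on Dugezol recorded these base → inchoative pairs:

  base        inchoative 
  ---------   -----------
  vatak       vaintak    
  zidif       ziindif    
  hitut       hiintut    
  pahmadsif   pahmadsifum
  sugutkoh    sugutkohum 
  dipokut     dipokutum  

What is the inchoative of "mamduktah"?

mamduktahum

zidif and pahmadsif both end in -f yet inflect differently (ziindif, pahmadsifum), so the final letter is not what conditions the rule; the number of vowels is.
"mamduktah" has 3 vowels. The stems with 3 vowels (pahmadsif → pahmadsifum, sugutkoh → sugutkohum, dipokut → dipokutum) add -um.
The other pattern: stems with 2 vowels insert -in- after the first vowel.
So mamduktah → mamduktahum.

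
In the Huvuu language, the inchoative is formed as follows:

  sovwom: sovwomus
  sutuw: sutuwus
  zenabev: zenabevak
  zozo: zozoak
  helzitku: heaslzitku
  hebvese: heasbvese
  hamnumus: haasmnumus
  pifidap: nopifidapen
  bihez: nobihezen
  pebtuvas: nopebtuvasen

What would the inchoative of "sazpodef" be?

hamnumus and pebtuvas both end in -s yet inflect differently (haasmnumus, nopebtuvasen), so the final letter is not what conditions the rule; the first letter is.
"sazpodef" begins with s-. The stems beginning with s- (sovwom → sovwomus, sutuw → sutuwus) add -us.
The other patterns: stems beginning with z- add -ak; stems beginning with h- insert -as- after the first vowel; stems beginning with b- or p- add no- … -en around the stem.
So sazpodef → sazpodefus.

sazpodefus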